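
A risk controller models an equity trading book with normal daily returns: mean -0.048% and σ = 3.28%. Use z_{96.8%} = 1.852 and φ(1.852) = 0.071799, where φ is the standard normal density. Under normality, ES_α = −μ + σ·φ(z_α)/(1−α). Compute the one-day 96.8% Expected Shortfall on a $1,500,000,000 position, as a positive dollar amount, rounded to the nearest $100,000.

Tail multiplier: φ(z)/(1−α) = 0.071799 / 0.032 = 2.244.
ES = −(-0.048%) + 3.28% × 2.244 = 7.408%.
On $1,500,000,000: 0.07408 × $1,500,000,000 = $111,120,000.

$111,100,000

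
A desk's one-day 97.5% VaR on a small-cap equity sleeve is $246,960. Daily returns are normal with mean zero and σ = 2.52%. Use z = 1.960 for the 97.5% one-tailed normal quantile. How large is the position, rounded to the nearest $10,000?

VaR as a fraction of value: z·σ = 1.960 × 2.52% = 4.9392%.
Position = $246,960 / 0.049392 = $5,000,000.

$5,000,000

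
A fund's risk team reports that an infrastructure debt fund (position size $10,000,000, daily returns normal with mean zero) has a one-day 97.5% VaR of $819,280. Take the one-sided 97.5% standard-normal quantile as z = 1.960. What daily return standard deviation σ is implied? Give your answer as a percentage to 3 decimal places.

4.180%

VaR as a fraction: $819,280 / $10,000,000 = 8.193%.
σ = VaR / z = 8.193% / 1.960 = 4.180%.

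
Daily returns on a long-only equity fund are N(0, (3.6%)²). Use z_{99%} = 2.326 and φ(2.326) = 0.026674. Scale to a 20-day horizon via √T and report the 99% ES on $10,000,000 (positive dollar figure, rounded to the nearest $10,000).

$4,290,000

σ_{20d} = 3.6% × √20 = 16.100%.
ES multiplier = φ(z)/(1−α) = 0.026674/0.01 = 2.667.
ES = 16.100% × 2.667 = 42.939%; on $10,000,000: $4,293,900.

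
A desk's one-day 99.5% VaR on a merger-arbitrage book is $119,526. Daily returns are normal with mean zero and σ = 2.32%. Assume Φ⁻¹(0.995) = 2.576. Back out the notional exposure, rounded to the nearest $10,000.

$2,000,000

VaR as a fraction of value: z·σ = 2.576 × 2.32% = 5.97632%.
Position = $119,526 / 0.0597632 = $1,999,993.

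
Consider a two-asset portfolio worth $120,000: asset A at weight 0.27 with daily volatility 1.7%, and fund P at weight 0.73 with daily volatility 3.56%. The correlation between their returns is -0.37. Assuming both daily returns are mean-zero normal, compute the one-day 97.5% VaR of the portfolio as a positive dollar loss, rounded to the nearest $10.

$5,800

σ_p² = 0.27²·1.7² + 0.73²·3.56² + 2·-0.37·0.27·0.73·1.7·3.56 = 6.0817 (%²).
σ_p = √6.0817 = 2.466%.
At 97.5%, z = 1.960.
VaR = 1.960 × 2.466% = 4.833%; on $120,000 that is $5,800.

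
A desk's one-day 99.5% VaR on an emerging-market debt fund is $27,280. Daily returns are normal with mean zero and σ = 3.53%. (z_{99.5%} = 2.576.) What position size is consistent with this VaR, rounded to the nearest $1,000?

$300,000

VaR as a fraction of value: z·σ = 2.576 × 3.53% = 9.09328%.
Position = $27,280 / 0.0909328 = $300,002.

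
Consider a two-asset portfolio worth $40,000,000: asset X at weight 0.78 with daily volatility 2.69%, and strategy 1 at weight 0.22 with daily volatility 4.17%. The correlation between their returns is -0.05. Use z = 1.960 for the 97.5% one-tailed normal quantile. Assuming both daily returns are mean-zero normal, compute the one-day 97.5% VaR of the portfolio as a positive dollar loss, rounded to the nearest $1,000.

σ_p² = 0.78²·2.69² + 0.22²·4.17² + 2·-0.05·0.78·0.22·2.69·4.17 = 5.0516 (%²).
σ_p = √5.0516 = 2.248%.
VaR = 1.960 × 2.248% = 4.406%; on $40,000,000 that is $1,762,400.

$1,762,000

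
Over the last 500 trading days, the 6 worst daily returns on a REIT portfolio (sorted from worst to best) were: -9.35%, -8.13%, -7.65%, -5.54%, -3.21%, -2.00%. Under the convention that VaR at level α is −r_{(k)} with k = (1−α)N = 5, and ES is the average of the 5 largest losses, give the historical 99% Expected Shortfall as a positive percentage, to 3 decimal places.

The 5 worst returns sum to -33.88%.
ES = −(-33.88%) / 5 = 6.776%.

6.776%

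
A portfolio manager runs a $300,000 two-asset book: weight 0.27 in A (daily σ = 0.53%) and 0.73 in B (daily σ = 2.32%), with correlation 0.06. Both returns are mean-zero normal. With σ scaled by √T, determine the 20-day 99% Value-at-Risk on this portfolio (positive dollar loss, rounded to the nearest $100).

$53,300

σ_p = √(0.27²·0.53² + 0.73²·2.32² + 2·0.06·0.27·0.73·0.53·2.32) = 1.708%.
σ_{20d} = 1.708% × √20 = 7.638%.
z(99%) = 2.326.
VaR = 2.326 × 7.638% = 17.766%; on $300,000 that is $53,298.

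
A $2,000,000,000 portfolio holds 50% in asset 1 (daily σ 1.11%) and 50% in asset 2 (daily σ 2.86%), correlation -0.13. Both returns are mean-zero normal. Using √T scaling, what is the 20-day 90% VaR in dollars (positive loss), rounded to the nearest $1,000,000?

σ_p = √(0.5²·1.11² + 0.5²·2.86² + 2·-0.13·0.5·0.5·1.11·2.86) = 1.465%.
σ_{20d} = 1.465% × √20 = 6.552%.
z(90%) = 1.282.
VaR = 1.282 × 6.552% = 8.400%; on $2,000,000,000 that is $168,000,000.

$168,000,000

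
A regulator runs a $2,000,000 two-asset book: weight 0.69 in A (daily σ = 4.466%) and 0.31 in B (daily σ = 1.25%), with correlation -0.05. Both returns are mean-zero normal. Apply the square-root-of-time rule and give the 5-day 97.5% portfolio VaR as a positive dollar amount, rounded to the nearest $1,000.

σ_p = √(0.69²·4.466² + 0.31²·1.25² + 2·-0.05·0.69·0.31·4.466·1.25) = 3.087%.
σ_{5d} = 3.087% × √5 = 6.903%.
z(97.5%) = 1.960.
VaR = 1.960 × 6.903% = 13.530%; on $2,000,000 that is $270,600.

$271,000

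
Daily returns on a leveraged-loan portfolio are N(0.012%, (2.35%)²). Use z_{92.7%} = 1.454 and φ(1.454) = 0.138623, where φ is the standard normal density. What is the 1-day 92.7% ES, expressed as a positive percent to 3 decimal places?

Tail multiplier: φ(z)/(1−α) = 0.138623 / 0.073 = 1.899.
ES = −(0.012%) + 2.35% × 1.899 = 4.451%.

4.451%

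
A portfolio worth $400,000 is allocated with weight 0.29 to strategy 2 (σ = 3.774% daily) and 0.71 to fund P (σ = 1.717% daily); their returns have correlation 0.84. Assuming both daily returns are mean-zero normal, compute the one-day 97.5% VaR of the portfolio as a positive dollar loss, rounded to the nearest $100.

$17,400

σ_p² = 0.29²·3.774² + 0.71²·1.717² + 2·0.84·0.29·0.71·3.774·1.717 = 4.9255 (%²).
σ_p = √4.9255 = 2.219%.
At 97.5%, z = 1.960.
VaR = 1.960 × 2.219% = 4.349%; on $400,000 that is $17,396.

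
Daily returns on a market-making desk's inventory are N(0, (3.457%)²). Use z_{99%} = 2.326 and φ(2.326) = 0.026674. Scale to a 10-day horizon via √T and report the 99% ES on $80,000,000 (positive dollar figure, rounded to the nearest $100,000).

σ_{10d} = 3.457% × √10 = 10.932%.
ES multiplier = φ(z)/(1−α) = 0.026674/0.01 = 2.667.
ES = 10.932% × 2.667 = 29.156%; on $80,000,000: $23,324,800.

$23,300,000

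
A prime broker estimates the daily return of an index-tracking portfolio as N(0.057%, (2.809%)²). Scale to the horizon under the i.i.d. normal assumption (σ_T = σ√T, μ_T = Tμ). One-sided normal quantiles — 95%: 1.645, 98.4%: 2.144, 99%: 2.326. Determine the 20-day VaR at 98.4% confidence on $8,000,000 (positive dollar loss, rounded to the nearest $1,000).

σ_{20d} = 2.809% × √20 = 12.562%; μ_{20d} = 20 × 0.057% = 1.140%.
VaR = −(1.140%) + 2.144 × 12.562% = 25.793%.
On $8,000,000: 0.25793 × $8,000,000 = $2,063,440.

$2,063,000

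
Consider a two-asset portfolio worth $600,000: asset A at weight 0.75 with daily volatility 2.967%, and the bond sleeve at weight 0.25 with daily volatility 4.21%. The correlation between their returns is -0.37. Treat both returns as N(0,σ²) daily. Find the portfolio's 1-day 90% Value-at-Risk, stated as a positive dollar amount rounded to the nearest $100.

σ_p² = 0.75²·2.967² + 0.25²·4.21² + 2·-0.37·0.75·0.25·2.967·4.21 = 4.3264 (%²).
σ_p = √4.3264 = 2.080%.
At 90%, z = 1.282.
VaR = 1.282 × 2.080% = 2.667%; on $600,000 that is $16,002.

$16,000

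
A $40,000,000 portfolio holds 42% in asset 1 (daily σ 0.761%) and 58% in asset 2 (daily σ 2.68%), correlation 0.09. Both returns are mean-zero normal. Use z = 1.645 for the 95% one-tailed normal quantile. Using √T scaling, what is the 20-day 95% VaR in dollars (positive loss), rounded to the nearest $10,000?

$4,750,000

σ_p = √(0.42²·0.761² + 0.58²·2.68² + 2·0.09·0.42·0.58·0.761·2.68) = 1.615%.
σ_{20d} = 1.615% × √20 = 7.222%.
VaR = 1.645 × 7.222% = 11.880%; on $40,000,000 that is $4,752,000.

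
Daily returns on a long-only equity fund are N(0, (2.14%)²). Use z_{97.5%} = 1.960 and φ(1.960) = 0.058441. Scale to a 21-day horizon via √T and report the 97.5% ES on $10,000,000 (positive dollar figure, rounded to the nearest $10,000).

σ_{21d} = 2.14% × √21 = 9.807%.
ES multiplier = φ(z)/(1−α) = 0.058441/0.025 = 2.338.
ES = 9.807% × 2.338 = 22.929%; on $10,000,000: $2,292,900.

$2,290,000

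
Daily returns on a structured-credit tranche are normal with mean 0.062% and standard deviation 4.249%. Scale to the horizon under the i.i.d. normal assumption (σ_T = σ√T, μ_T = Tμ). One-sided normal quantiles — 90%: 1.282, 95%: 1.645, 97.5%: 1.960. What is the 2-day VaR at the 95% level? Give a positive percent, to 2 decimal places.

σ_{2d} = 4.249% × √2 = 6.009%; μ_{2d} = 2 × 0.062% = 0.124%.
VaR = −(0.124%) + 1.645 × 6.009% = 9.761%.

9.76%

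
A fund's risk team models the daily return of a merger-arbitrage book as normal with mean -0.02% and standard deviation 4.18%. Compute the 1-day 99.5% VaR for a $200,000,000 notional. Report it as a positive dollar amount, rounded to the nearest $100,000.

$21,600,000

At 99.5% one-sided, z = 2.576.
VaR = −μ + z·σ = −(-0.02%) + 2.576 × 4.18% = 10.788%.
On $200,000,000: 0.10788 × $200,000,000 = $21,576,000.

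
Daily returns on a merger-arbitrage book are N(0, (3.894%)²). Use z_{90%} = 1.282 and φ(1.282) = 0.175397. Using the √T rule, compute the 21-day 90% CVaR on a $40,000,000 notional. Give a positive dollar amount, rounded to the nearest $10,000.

$12,520,000

σ_{21d} = 3.894% × √21 = 17.845%.
ES multiplier = φ(z)/(1−α) = 0.175397/0.1 = 1.754.
ES = 17.845% × 1.754 = 31.300%; on $40,000,000: $12,520,000.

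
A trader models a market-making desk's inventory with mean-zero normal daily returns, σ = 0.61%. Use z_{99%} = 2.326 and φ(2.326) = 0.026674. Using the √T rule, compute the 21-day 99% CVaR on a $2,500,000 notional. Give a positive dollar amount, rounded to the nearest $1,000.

σ_{21d} = 0.61% × √21 = 2.795%.
ES multiplier = φ(z)/(1−α) = 0.026674/0.01 = 2.667.
ES = 2.795% × 2.667 = 7.454%; on $2,500,000: $186,350.

$186,000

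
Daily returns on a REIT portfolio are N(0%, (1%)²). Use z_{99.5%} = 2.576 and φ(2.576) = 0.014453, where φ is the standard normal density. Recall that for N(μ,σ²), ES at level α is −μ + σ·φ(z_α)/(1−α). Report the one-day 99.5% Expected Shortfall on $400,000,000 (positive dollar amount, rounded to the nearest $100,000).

$11,600,000

Tail multiplier: φ(z)/(1−α) = 0.014453 / 0.005 = 2.891.
ES = 1% × 2.891 = 2.891%.
On $400,000,000: 0.02891 × $400,000,000 = $11,564,000.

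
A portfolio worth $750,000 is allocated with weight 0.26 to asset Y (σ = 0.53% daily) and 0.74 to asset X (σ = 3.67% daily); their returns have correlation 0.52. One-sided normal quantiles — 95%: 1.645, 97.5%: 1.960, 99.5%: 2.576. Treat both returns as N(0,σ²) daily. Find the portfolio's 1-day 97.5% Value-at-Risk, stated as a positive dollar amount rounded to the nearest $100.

σ_p² = 0.26²·0.53² + 0.74²·3.67² + 2·0.52·0.26·0.74·0.53·3.67 = 7.7838 (%²).
σ_p = √7.7838 = 2.790%.
VaR = 1.960 × 2.790% = 5.468%; on $750,000 that is $41,010.

$41,000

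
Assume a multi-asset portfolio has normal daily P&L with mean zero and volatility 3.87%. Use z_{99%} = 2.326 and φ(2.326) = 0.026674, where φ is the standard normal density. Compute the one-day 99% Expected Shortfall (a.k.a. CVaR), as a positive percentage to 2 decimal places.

10.32%

Tail multiplier: φ(z)/(1−α) = 0.026674 / 0.01 = 2.667.
ES = 3.87% × 2.667 = 10.321%.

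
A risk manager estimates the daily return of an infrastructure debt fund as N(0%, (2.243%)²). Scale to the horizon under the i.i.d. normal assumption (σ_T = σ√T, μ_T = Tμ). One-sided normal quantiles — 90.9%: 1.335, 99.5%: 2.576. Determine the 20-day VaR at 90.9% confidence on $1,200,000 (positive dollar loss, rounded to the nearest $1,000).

$161,000

σ_{20d} = 2.243% × √20 = 10.031%.
VaR = 1.335 × 10.031% = 13.391%.
On $1,200,000: 0.13391 × $1,200,000 = $160,692.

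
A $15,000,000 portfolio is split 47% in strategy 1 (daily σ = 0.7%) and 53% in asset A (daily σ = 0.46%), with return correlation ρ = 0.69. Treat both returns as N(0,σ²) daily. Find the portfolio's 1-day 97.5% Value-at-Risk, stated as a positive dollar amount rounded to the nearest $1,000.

σ_p² = 0.47²·0.7² + 0.53²·0.46² + 2·0.69·0.47·0.53·0.7·0.46 = 0.2784 (%²).
σ_p = √0.2784 = 0.528%.
At 97.5%, z = 1.960.
VaR = 1.960 × 0.528% = 1.035%; on $15,000,000 that is $155,250.

$155,000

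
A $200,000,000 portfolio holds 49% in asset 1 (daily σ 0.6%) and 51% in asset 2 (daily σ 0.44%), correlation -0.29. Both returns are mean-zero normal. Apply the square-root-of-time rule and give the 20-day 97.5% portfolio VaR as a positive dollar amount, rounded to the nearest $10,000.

$5,500,000

σ_p = √(0.49²·0.6² + 0.51²·0.44² + 2·-0.29·0.49·0.51·0.6·0.44) = 0.314%.
σ_{20d} = 0.314% × √20 = 1.404%.
z(97.5%) = 1.960.
VaR = 1.960 × 1.404% = 2.752%; on $200,000,000 that is $5,504,000.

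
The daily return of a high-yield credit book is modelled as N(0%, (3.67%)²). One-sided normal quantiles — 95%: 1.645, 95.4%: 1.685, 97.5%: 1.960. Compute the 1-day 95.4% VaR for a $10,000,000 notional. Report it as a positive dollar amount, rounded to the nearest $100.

VaR = z·σ = 1.685 × 3.67% = 6.184%.
On $10,000,000: 0.06184 × $10,000,000 = $618,400.

$618,400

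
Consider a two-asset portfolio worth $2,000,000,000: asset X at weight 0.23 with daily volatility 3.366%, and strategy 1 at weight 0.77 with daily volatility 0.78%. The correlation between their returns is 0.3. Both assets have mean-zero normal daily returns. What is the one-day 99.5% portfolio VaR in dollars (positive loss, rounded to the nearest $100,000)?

$57,300,000

σ_p² = 0.23²·3.366² + 0.77²·0.78² + 2·0.3·0.23·0.77·3.366·0.78 = 1.2391 (%²).
σ_p = √1.2391 = 1.113%.
At 99.5%, z = 2.576.
VaR = 2.576 × 1.113% = 2.867%; on $2,000,000,000 that is $57,340,000.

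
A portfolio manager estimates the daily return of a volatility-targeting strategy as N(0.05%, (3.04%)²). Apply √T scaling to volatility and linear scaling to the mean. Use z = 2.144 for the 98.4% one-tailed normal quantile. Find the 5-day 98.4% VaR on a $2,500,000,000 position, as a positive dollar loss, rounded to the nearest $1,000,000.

σ_{5d} = 3.04% × √5 = 6.798%; μ_{5d} = 5 × 0.05% = 0.250%.
VaR = −(0.250%) + 2.144 × 6.798% = 14.325%.
On $2,500,000,000: 0.14325 × $2,500,000,000 = $358,125,000.

$358,000,000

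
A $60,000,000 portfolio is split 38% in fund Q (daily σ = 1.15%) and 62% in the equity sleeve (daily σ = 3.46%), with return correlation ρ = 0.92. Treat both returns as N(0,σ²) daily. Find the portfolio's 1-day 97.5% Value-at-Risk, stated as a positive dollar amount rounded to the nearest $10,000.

$3,000,000

σ_p² = 0.38²·1.15² + 0.62²·3.46² + 2·0.92·0.38·0.62·1.15·3.46 = 6.5178 (%²).
σ_p = √6.5178 = 2.553%.
At 97.5%, z = 1.960.
VaR = 1.960 × 2.553% = 5.004%; on $60,000,000 that is $3,002,400.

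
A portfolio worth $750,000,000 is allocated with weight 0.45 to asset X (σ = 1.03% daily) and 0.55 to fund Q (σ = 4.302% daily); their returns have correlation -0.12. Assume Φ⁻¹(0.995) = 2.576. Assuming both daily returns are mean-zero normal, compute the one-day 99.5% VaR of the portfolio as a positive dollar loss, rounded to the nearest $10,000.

σ_p² = 0.45²·1.03² + 0.55²·4.302² + 2·-0.12·0.45·0.55·1.03·4.302 = 5.5501 (%²).
σ_p = √5.5501 = 2.356%.
VaR = 2.576 × 2.356% = 6.069%; on $750,000,000 that is $45,517,500.

$45,520,000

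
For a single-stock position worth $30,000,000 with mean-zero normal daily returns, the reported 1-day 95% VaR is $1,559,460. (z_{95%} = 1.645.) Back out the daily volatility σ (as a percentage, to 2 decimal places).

VaR as a fraction: $1,559,460 / $30,000,000 = 5.198%.
σ = VaR / z = 5.198% / 1.645 = 3.160%.

3.16%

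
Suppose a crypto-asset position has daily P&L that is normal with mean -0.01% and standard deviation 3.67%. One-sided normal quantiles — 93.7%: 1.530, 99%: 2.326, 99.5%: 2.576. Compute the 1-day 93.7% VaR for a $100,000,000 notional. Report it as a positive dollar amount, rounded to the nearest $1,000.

$5,625,000

VaR = −μ + z·σ = −(-0.01%) + 1.530 × 3.67% = 5.625%.
On $100,000,000: 0.05625 × $100,000,000 = $5,625,000.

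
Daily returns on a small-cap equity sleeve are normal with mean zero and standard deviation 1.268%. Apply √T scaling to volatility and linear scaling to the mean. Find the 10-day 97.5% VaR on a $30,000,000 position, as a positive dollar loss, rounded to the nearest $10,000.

At 97.5%, z = 1.960.
σ_{10d} = 1.268% × √10 = 4.010%.
VaR = 1.960 × 4.010% = 7.860%.
On $30,000,000: 0.07860 × $30,000,000 = $2,358,000.

$2,360,000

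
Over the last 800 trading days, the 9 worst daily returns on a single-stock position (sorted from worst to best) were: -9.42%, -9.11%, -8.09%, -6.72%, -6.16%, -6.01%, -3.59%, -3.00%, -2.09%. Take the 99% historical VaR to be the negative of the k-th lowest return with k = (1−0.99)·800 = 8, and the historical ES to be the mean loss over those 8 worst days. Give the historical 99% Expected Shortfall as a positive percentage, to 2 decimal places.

6.51%

The 8 worst returns sum to -52.10%.
ES = −(-52.10%) / 8 = 6.5125% ≈ 6.51%.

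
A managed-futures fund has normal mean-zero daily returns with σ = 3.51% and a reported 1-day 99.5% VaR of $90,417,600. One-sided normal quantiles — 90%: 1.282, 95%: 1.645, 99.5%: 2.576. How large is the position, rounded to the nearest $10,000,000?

VaR as a fraction of value: z·σ = 2.576 × 3.51% = 9.04176%.
Position = $90,417,600 / 0.0904176 = $1,000,000,000.

$1,000,000,000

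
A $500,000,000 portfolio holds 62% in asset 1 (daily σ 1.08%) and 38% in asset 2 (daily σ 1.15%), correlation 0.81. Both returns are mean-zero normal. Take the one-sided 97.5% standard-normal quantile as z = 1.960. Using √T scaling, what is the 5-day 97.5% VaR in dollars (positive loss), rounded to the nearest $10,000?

$23,120,000

σ_p = √(0.62²·1.08² + 0.38²·1.15² + 2·0.81·0.62·0.38·1.08·1.15) = 1.055%.
σ_{5d} = 1.055% × √5 = 2.359%.
VaR = 1.960 × 2.359% = 4.624%; on $500,000,000 that is $23,120,000.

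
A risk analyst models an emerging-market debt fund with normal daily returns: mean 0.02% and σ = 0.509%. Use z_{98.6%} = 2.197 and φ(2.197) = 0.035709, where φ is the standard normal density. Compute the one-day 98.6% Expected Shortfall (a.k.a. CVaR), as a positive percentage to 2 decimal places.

1.28%

Tail multiplier: φ(z)/(1−α) = 0.035709 / 0.014 = 2.551.
ES = −(0.02%) + 0.509% × 2.551 = 1.278%.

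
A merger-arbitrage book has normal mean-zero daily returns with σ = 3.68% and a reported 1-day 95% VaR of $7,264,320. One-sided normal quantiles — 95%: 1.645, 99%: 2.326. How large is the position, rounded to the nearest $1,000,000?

$120,000,000

VaR as a fraction of value: z·σ = 1.645 × 3.68% = 6.0536%.
Position = $7,264,320 / 0.060536 = $120,000,000.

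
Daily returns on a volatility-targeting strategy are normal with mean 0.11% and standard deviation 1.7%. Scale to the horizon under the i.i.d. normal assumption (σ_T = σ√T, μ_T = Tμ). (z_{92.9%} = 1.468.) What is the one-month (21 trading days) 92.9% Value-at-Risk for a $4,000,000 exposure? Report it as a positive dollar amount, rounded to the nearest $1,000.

$365,000

σ_{21d} = 1.7% × √21 = 7.790%; μ_{21d} = 21 × 0.11% = 2.310%.
VaR = −(2.310%) + 1.468 × 7.790% = 9.126%.
On $4,000,000: 0.09126 × $4,000,000 = $365,040.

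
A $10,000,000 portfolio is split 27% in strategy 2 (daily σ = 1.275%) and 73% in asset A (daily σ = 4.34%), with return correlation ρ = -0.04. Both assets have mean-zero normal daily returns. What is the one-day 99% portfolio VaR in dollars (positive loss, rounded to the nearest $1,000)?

$738,000

σ_p² = 0.27²·1.275² + 0.73²·4.34² + 2·-0.04·0.27·0.73·1.275·4.34 = 10.0687 (%²).
σ_p = √10.0687 = 3.173%.
At 99%, z = 2.326.
VaR = 2.326 × 3.173% = 7.380%; on $10,000,000 that is $738,000.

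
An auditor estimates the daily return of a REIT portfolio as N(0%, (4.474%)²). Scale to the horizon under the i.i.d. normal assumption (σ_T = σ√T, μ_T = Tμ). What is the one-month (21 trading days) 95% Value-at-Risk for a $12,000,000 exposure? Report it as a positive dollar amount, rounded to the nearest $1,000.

$4,047,000

At 95%, z = 1.645.
σ_{21d} = 4.474% × √21 = 20.502%.
VaR = 1.645 × 20.502% = 33.726%.
On $12,000,000: 0.33726 × $12,000,000 = $4,047,120.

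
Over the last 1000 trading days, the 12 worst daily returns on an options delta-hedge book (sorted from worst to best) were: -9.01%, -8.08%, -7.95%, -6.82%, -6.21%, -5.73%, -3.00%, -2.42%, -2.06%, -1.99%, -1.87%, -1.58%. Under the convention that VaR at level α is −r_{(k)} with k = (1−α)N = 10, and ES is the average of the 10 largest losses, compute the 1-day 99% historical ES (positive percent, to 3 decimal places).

5.327%

The 10 worst returns sum to -53.27%.
ES = −(-53.27%) / 10 = 5.327%.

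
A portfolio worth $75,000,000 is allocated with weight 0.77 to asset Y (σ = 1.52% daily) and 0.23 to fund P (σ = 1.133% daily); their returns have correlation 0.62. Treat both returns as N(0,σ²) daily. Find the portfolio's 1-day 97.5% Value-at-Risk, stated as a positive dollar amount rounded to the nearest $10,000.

σ_p² = 0.77²·1.52² + 0.23²·1.133² + 2·0.62·0.77·0.23·1.52·1.133 = 1.8159 (%²).
σ_p = √1.8159 = 1.348%.
At 97.5%, z = 1.960.
VaR = 1.960 × 1.348% = 2.642%; on $75,000,000 that is $1,981,500.

$1,980,000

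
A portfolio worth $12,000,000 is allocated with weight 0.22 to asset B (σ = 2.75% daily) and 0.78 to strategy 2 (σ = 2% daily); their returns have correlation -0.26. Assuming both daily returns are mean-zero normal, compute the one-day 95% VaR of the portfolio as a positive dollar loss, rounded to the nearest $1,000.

$300,000

σ_p² = 0.22²·2.75² + 0.78²·2² + 2·-0.26·0.22·0.78·2.75·2 = 2.3088 (%²).
σ_p = √2.3088 = 1.519%.
At 95%, z = 1.645.
VaR = 1.645 × 1.519% = 2.499%; on $12,000,000 that is $299,880.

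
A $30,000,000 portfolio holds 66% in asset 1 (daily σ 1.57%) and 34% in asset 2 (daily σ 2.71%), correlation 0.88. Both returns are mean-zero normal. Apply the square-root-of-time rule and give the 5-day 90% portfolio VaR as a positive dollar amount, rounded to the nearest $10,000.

$1,630,000

σ_p = √(0.66²·1.57² + 0.34²·2.71² + 2·0.88·0.66·0.34·1.57·2.71) = 1.898%.
σ_{5d} = 1.898% × √5 = 4.244%.
z(90%) = 1.282.
VaR = 1.282 × 4.244% = 5.441%; on $30,000,000 that is $1,632,300.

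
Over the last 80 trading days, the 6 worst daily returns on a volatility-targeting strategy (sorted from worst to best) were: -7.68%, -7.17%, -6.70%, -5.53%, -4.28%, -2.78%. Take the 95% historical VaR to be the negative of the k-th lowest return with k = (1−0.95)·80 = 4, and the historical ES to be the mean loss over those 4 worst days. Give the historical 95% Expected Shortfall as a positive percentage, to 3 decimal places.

6.770%

The 4 worst returns sum to -27.08%.
ES = −(-27.08%) / 4 = 6.77% ≈ 6.770%.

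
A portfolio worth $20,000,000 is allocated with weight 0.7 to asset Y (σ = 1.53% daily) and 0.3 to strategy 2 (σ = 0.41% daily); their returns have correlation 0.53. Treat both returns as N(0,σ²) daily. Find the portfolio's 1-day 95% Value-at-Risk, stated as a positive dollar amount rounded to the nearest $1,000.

σ_p² = 0.7²·1.53² + 0.3²·0.41² + 2·0.53·0.7·0.3·1.53·0.41 = 1.3018 (%²).
σ_p = √1.3018 = 1.141%.
At 95%, z = 1.645.
VaR = 1.645 × 1.141% = 1.877%; on $20,000,000 that is $375,400.

$375,000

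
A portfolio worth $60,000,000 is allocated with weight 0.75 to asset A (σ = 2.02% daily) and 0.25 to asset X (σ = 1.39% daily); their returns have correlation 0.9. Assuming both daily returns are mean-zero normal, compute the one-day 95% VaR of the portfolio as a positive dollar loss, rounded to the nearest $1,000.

σ_p² = 0.75²·2.02² + 0.25²·1.39² + 2·0.9·0.75·0.25·2.02·1.39 = 3.3636 (%²).
σ_p = √3.3636 = 1.834%.
At 95%, z = 1.645.
VaR = 1.645 × 1.834% = 3.017%; on $60,000,000 that is $1,810,200.

$1,810,000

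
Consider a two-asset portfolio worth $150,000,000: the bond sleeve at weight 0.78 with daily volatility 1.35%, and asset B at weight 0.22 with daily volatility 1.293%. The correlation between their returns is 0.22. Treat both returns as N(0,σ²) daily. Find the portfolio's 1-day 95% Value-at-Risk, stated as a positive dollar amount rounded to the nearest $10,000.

$2,840,000

σ_p² = 0.78²·1.35² + 0.22²·1.293² + 2·0.22·0.78·0.22·1.35·1.293 = 1.3215 (%²).
σ_p = √1.3215 = 1.150%.
At 95%, z = 1.645.
VaR = 1.645 × 1.150% = 1.892%; on $150,000,000 that is $2,838,000.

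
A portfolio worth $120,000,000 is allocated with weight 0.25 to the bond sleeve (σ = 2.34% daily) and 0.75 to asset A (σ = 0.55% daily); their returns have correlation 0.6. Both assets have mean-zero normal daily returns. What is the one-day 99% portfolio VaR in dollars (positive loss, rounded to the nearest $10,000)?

σ_p² = 0.25²·2.34² + 0.75²·0.55² + 2·0.6·0.25·0.75·2.34·0.55 = 0.8020 (%²).
σ_p = √0.8020 = 0.896%.
At 99%, z = 2.326.
VaR = 2.326 × 0.896% = 2.084%; on $120,000,000 that is $2,500,800.

$2,500,000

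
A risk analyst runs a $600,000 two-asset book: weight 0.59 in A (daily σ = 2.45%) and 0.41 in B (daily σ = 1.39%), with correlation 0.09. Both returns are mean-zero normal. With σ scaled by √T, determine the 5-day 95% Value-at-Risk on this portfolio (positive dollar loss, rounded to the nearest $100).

σ_p = √(0.59²·2.45² + 0.41²·1.39² + 2·0.09·0.59·0.41·2.45·1.39) = 1.601%.
σ_{5d} = 1.601% × √5 = 3.580%.
z(95%) = 1.645.
VaR = 1.645 × 3.580% = 5.889%; on $600,000 that is $35,334.

$35,300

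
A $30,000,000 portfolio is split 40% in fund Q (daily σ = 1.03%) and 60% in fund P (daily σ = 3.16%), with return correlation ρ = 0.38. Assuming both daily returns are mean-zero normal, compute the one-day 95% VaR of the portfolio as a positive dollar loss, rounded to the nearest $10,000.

$1,030,000

σ_p² = 0.4²·1.03² + 0.6²·3.16² + 2·0.38·0.4·0.6·1.03·3.16 = 4.3582 (%²).
σ_p = √4.3582 = 2.088%.
At 95%, z = 1.645.
VaR = 1.645 × 2.088% = 3.435%; on $30,000,000 that is $1,030,500.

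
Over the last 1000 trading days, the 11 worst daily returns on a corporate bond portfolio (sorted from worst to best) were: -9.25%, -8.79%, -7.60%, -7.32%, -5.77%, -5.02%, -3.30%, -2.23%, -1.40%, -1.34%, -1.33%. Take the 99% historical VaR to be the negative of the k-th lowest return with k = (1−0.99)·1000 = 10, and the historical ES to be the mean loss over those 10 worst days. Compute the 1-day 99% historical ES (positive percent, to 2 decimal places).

5.20%

The 10 worst returns sum to -52.02%.
ES = −(-52.02%) / 10 = 5.202% ≈ 5.20%.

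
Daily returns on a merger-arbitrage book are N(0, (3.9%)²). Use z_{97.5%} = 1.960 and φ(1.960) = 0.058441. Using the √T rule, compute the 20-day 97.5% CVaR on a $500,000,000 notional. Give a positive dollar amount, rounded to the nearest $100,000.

$203,900,000

σ_{20d} = 3.9% × √20 = 17.441%.
ES multiplier = φ(z)/(1−α) = 0.058441/0.025 = 2.338.
ES = 17.441% × 2.338 = 40.777%; on $500,000,000: $203,885,000.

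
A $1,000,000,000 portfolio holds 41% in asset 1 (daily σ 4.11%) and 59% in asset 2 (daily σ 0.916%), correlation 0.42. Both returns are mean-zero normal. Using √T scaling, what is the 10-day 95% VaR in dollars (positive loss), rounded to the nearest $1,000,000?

σ_p = √(0.41²·4.11² + 0.59²·0.916² + 2·0.42·0.41·0.59·4.11·0.916) = 1.974%.
σ_{10d} = 1.974% × √10 = 6.242%.
z(95%) = 1.645.
VaR = 1.645 × 6.242% = 10.268%; on $1,000,000,000 that is $102,680,000.

$103,000,000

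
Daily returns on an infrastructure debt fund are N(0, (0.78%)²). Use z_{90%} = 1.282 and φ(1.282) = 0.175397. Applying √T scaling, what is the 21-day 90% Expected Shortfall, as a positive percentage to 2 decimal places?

σ_{21d} = 0.78% × √21 = 3.574%.
ES multiplier = φ(z)/(1−α) = 0.175397/0.1 = 1.754.
ES = 3.574% × 1.754 = 6.269%.

6.27%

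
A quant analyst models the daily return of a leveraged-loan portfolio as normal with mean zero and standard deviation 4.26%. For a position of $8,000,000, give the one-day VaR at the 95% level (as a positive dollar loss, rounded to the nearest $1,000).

At 95% one-sided, z = 1.645.
VaR = z·σ = 1.645 × 4.26% = 7.008%.
On $8,000,000: 0.07008 × $8,000,000 = $560,640.

$561,000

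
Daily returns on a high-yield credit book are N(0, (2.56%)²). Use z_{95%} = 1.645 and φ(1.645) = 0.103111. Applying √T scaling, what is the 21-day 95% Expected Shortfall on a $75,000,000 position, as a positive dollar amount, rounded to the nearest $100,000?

$18,100,000

σ_{21d} = 2.56% × √21 = 11.731%.
ES multiplier = φ(z)/(1−α) = 0.103111/0.05 = 2.062.
ES = 11.731% × 2.062 = 24.189%; on $75,000,000: $18,141,750.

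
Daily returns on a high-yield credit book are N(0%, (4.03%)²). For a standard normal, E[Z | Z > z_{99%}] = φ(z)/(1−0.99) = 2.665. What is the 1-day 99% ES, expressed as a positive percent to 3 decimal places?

10.740%

ES = 4.03% × 2.665 = 10.740%.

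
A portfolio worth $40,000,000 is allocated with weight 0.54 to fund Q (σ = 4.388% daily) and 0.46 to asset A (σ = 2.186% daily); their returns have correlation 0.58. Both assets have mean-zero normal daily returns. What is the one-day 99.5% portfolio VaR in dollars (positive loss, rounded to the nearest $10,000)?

$3,160,000

σ_p² = 0.54²·4.388² + 0.46²·2.186² + 2·0.58·0.54·0.46·4.388·2.186 = 9.3897 (%²).
σ_p = √9.3897 = 3.064%.
At 99.5%, z = 2.576.
VaR = 2.576 × 3.064% = 7.893%; on $40,000,000 that is $3,157,200.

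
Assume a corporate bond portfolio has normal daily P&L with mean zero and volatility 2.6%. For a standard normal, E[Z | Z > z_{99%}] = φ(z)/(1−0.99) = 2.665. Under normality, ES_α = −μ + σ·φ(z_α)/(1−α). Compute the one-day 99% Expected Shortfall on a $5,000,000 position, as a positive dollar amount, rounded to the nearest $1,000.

ES = 2.6% × 2.665 = 6.929%.
On $5,000,000: 0.06929 × $5,000,000 = $346,450.

$346,000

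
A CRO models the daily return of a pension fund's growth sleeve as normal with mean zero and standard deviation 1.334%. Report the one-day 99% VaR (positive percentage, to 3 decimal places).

At 99% one-sided, z = 2.326.
VaR = z·σ = 2.326 × 1.334% = 3.103%.

3.103%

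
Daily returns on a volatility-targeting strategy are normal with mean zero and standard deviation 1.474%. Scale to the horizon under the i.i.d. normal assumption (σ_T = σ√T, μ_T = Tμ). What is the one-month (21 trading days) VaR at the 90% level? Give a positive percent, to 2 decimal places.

8.66%

At 90%, z = 1.282.
σ_{21d} = 1.474% × √21 = 6.755%.
VaR = 1.282 × 6.755% = 8.660%.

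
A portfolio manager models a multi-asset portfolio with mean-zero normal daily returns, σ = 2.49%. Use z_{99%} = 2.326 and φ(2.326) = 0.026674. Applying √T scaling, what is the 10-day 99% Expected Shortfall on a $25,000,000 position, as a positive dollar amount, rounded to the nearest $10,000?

σ_{10d} = 2.49% × √10 = 7.874%.
ES multiplier = φ(z)/(1−α) = 0.026674/0.01 = 2.667.
ES = 7.874% × 2.667 = 21.000%; on $25,000,000: $5,250,000.

$5,250,000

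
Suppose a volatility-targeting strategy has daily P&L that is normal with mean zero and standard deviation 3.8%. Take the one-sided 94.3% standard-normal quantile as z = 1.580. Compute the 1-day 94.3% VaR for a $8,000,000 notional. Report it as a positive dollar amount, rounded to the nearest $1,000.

VaR = z·σ = 1.580 × 3.8% = 6.004%.
On $8,000,000: 0.06004 × $8,000,000 = $480,320.

$480,000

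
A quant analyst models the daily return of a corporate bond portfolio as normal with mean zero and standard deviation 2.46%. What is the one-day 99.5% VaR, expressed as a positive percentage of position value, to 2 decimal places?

6.34%

At 99.5% one-sided, z = 2.576.
VaR = z·σ = 2.576 × 2.46% = 6.337%.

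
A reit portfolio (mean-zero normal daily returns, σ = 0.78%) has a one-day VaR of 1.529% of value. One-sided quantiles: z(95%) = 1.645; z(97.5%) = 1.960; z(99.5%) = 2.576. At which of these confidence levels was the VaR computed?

Implied z = VaR/σ = 1.529 / 0.78 = 1.960.
This matches z(97.5%) = 1.960.

97.5%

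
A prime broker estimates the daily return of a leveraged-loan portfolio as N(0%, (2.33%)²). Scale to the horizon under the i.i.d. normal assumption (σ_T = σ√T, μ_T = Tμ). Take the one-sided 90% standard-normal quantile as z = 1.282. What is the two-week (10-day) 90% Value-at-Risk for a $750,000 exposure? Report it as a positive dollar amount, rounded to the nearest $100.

σ_{10d} = 2.33% × √10 = 7.368%.
VaR = 1.282 × 7.368% = 9.446%.
On $750,000: 0.09446 × $750,000 = $70,845.

$70,800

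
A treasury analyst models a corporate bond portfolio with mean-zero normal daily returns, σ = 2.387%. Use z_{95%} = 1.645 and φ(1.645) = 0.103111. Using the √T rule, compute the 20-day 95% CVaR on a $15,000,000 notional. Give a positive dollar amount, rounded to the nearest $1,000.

$3,302,000

σ_{20d} = 2.387% × √20 = 10.675%.
ES multiplier = φ(z)/(1−α) = 0.103111/0.05 = 2.062.
ES = 10.675% × 2.062 = 22.012%; on $15,000,000: $3,301,800.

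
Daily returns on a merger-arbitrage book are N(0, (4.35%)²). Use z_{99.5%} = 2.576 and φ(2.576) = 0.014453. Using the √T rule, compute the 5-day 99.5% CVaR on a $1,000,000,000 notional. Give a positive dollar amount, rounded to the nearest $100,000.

$281,200,000

σ_{5d} = 4.35% × √5 = 9.727%.
ES multiplier = φ(z)/(1−α) = 0.014453/0.005 = 2.891.
ES = 9.727% × 2.891 = 28.121%; on $1,000,000,000: $281,210,000.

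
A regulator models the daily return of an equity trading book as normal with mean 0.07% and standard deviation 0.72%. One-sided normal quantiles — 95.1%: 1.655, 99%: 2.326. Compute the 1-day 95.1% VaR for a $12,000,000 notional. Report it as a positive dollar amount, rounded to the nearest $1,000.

VaR = −μ + z·σ = −(0.07%) + 1.655 × 0.72% = 1.122%.
On $12,000,000: 0.01122 × $12,000,000 = $134,640.

$135,000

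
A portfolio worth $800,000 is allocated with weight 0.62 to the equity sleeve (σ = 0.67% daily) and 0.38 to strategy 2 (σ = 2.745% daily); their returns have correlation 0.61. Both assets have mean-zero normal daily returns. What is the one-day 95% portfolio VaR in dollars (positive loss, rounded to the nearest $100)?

σ_p² = 0.62²·0.67² + 0.38²·2.745² + 2·0.61·0.62·0.38·0.67·2.745 = 1.7892 (%²).
σ_p = √1.7892 = 1.338%.
At 95%, z = 1.645.
VaR = 1.645 × 1.338% = 2.201%; on $800,000 that is $17,608.

$17,600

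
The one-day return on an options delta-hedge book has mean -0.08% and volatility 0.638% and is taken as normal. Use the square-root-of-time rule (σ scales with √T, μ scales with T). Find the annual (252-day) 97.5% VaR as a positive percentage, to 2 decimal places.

40.01%

At 97.5%, z = 1.960.
σ_{252d} = 0.638% × √252 = 10.128%; μ_{252d} = 252 × -0.08% = -20.160%.
VaR = −(-20.160%) + 1.960 × 10.128% = 40.011%.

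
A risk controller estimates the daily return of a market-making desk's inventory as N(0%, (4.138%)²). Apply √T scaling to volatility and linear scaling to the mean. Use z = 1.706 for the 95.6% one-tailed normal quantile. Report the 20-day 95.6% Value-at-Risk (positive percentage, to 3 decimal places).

σ_{20d} = 4.138% × √20 = 18.506%.
VaR = 1.706 × 18.506% = 31.571%.

31.571%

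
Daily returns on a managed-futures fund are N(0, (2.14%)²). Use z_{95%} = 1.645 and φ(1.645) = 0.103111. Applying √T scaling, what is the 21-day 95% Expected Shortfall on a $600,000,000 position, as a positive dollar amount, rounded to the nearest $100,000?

σ_{21d} = 2.14% × √21 = 9.807%.
ES multiplier = φ(z)/(1−α) = 0.103111/0.05 = 2.062.
ES = 9.807% × 2.062 = 20.222%; on $600,000,000: $121,332,000.

$121,300,000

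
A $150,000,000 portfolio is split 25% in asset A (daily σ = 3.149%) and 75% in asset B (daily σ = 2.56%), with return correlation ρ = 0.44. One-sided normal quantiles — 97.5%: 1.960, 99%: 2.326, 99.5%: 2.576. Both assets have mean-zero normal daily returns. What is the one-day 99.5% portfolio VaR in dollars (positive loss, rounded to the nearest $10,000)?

σ_p² = 0.25²·3.149² + 0.75²·2.56² + 2·0.44·0.25·0.75·3.149·2.56 = 5.6363 (%²).
σ_p = √5.6363 = 2.374%.
VaR = 2.576 × 2.374% = 6.115%; on $150,000,000 that is $9,172,500.

$9,170,000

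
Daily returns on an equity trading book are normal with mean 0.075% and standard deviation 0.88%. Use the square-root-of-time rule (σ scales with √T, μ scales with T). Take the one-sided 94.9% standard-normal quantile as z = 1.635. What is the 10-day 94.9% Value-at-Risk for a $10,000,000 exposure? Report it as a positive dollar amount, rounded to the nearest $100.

$380,000

σ_{10d} = 0.88% × √10 = 2.783%; μ_{10d} = 10 × 0.075% = 0.750%.
VaR = −(0.750%) + 1.635 × 2.783% = 3.800%.
On $10,000,000: 0.03800 × $10,000,000 = $380,000.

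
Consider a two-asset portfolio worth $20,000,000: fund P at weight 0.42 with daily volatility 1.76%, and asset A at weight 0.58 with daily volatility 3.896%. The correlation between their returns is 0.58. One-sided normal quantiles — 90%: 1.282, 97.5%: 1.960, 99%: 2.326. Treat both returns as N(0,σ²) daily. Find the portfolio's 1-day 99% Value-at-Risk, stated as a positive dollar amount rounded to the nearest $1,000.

σ_p² = 0.42²·1.76² + 0.58²·3.896² + 2·0.58·0.42·0.58·1.76·3.896 = 7.5902 (%²).
σ_p = √7.5902 = 2.755%.
VaR = 2.326 × 2.755% = 6.408%; on $20,000,000 that is $1,281,600.

$1,282,000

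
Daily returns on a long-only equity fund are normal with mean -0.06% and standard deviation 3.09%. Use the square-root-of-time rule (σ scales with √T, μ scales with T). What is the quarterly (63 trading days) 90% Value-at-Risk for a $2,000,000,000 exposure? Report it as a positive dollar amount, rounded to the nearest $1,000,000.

$704,000,000

At 90%, z = 1.282.
σ_{63d} = 3.09% × √63 = 24.526%; μ_{63d} = 63 × -0.06% = -3.780%.
VaR = −(-3.780%) + 1.282 × 24.526% = 35.222%.
On $2,000,000,000: 0.35222 × $2,000,000,000 = $704,440,000.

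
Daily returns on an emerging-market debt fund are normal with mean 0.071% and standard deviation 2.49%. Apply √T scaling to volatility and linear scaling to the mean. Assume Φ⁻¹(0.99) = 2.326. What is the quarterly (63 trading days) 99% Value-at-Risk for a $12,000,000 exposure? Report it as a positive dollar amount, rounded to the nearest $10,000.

σ_{63d} = 2.49% × √63 = 19.764%; μ_{63d} = 63 × 0.071% = 4.473%.
VaR = −(4.473%) + 2.326 × 19.764% = 41.498%.
On $12,000,000: 0.41498 × $12,000,000 = $4,979,760.

$4,980,000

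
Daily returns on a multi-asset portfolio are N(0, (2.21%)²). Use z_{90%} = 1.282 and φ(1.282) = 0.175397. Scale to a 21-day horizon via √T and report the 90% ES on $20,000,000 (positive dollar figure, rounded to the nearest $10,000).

σ_{21d} = 2.21% × √21 = 10.127%.
ES multiplier = φ(z)/(1−α) = 0.175397/0.1 = 1.754.
ES = 10.127% × 1.754 = 17.763%; on $20,000,000: $3,552,600.

$3,550,000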